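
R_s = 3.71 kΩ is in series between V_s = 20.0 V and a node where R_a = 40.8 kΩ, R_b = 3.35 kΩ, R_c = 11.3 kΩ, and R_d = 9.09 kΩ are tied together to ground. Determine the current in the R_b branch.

I ≈ 2.03 mA

Parallel bank: R_p = 1/(1/40.8 + 1/3.35 + 1/11.3 + 1/9.09) = 1.917 kΩ.
V_A = 20.0 × 1.917/5.627 = 6.815 V.
Branch current I = V_A/R_b = 6.815/3.35 = 2.034 mA.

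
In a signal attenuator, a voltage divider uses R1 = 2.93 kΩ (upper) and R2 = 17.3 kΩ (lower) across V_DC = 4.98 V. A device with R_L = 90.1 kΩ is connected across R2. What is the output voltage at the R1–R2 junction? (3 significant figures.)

The load sits in parallel with R2, giving an effective lower resistance R2' = R2·R_L/(R2+R_L) = 14.51 kΩ.
Voltage divider with the loaded lower leg: V_out = 4.98 × 14.51/(2.93 + 14.51) = 4.98 × 0.8320 = 4.143 V.

V_out ≈ 4.14 V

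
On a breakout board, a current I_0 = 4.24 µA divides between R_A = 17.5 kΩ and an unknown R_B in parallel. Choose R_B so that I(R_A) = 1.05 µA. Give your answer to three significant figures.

R_B ≈ 5.76 kΩ

The fraction through R_A equals R_B/(R_A+R_B).
With f = 0.2476, R_B = R_A · f/(1−f) = 17.5 × 0.3292 = 5.760 kΩ.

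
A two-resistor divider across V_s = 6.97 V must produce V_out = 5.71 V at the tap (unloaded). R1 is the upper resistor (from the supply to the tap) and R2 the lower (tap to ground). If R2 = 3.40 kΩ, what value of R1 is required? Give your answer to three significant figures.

The divider ratio is R2/(R1+R2) = 5.71/6.97 = 0.8192.
R1 = R2·(1/k − 1) = 3.40 × 0.2207 = 0.7503 kΩ.

R1 ≈ 0.750 kΩ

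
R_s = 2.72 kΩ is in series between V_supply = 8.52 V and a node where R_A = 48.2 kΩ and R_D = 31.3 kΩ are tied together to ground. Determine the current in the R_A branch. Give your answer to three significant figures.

Parallel bank: R_p = 1/(1/48.2 + 1/31.3) = 18.98 kΩ.
V_A = 8.52 × 18.98/21.70 = 7.452 V.
I(R_A) = V_A / R_A = 7.452/48.2 = 0.1546 mA.

I ≈ 0.155 mA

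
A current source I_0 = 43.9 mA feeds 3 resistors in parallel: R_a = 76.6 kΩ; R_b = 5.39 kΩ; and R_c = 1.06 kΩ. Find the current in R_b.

I ≈ 7.13 mA

Total conductance ΣG = 1/76.6 + 1/5.39 + 1/1.06 = 1.142 (units of 1/kΩ).
By the current-divider rule, I = I_0 · G_k/ΣG = 43.9 × 0.1625 = 7.132 mA.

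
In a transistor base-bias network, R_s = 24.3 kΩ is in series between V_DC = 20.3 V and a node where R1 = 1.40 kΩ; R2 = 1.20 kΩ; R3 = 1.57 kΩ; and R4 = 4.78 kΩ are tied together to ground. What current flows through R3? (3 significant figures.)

Combine the parallel branches: R_p = (1/1.40 + 1/1.20 + 1/1.57 + 1/4.78)⁻¹ = 0.4178 kΩ.
Node voltage V_A = V_DC · R_p/(R_s + R_p) = 20.3 × 0.01690 = 0.3431 V.
I(R3) = V_A / R3 = 0.3431/1.57 = 0.2185 mA.

I ≈ 0.219 mA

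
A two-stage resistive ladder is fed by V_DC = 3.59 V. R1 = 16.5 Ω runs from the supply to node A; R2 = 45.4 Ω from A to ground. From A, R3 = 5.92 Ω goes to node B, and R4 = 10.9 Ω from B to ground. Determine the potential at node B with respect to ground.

Looking into the second stage from A: R3 + R4 = 16.82 Ω appears in parallel with R2.
R2 ‖ (R3+R4) = 12.27 Ω.
V_A = 3.59 × 12.27/(16.5 + 12.27) = 1.531 V.
V_B = V_A × 0.6480 = 0.9923 V.

V_B ≈ 0.992 V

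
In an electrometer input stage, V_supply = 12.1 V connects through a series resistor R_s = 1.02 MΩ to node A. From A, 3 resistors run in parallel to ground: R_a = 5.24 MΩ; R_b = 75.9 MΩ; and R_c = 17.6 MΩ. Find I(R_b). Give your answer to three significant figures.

I ≈ 0.126 µA

Combine the parallel branches: R_p = (1/5.24 + 1/75.9 + 1/17.6)⁻¹ = 3.834 MΩ.
Node voltage V_A = V_supply · R_p/(R_s + R_p) = 12.1 × 0.7899 = 9.557 V.
I(R_b) = V_A / R_b = 9.557/75.9 = 0.1259 µA.
(Check via current divider: I_total = 2.493 µA; share G_k/ΣG = 0.05051 → same result.)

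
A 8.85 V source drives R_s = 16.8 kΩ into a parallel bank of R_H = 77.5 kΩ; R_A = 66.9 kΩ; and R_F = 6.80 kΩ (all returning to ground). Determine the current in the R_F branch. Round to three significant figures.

I ≈ 0.330 mA

Parallel bank: R_p = 1/(1/77.5 + 1/66.9 + 1/6.80) = 5.717 kΩ.
V_A = 8.85 × 5.717/22.52 = 2.247 V.
I(R_F) = V_A / R_F = 2.247/6.80 = 0.3304 mA.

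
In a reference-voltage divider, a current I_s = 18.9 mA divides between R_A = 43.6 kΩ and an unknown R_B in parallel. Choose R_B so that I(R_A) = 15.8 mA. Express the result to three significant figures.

R_B ≈ 222 kΩ

In a two-way split, I_A/I_s = R_B/(R_A + R_B).
15.8/18.9 = R_B/(R_A + R_B) → R_B = R_A · (0.8360)/(1 − 0.8360) = 43.6 × 5.097 = 222.2 kΩ.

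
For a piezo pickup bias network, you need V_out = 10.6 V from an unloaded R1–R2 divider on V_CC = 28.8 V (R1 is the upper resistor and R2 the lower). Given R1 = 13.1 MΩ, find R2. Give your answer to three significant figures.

R2 ≈ 7.63 MΩ

V_out/V_CC = R2/(R1+R2) = 0.3681.
R2 = R1 · 0.3681/(1 − 0.3681) = 7.630 MΩ.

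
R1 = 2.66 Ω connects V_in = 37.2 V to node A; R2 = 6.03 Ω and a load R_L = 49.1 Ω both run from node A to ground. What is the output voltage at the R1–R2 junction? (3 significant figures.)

The load sits in parallel with R2, giving an effective lower resistance R2' = R2·R_L/(R2+R_L) = 5.370 Ω.
Voltage divider with the loaded lower leg: V_out = 37.2 × 5.370/(2.66 + 5.370) = 37.2 × 0.6688 = 24.88 V.

V_out ≈ 24.9 V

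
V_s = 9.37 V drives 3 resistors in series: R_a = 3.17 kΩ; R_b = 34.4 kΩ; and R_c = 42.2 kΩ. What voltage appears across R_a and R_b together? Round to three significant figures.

V ≈ 4.41 V

Series total: ΣR = 3.17 + 34.4 + 42.2 = 79.77 kΩ.
R_{R_a..R_b} = 3.17 + 34.4 = 37.57 kΩ.
Voltage divider: V = V_s · (37.57 / 79.77) = 9.37 × 0.4710 = 4.413 V.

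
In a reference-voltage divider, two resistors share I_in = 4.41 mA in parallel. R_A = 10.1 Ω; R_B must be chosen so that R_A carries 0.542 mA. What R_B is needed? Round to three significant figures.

R_B ≈ 1.42 Ω

Two-branch current divider: I_A = I_in · R_B/(R_A + R_B).
With f = 0.1229, R_B = R_A · f/(1−f) = 10.1 × 0.1401 = 1.415 Ω.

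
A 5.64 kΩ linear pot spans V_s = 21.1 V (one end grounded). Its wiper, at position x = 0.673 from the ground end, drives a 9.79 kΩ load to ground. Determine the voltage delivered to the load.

Lower segment x·R_p = 3.796 kΩ; upper segment (1−x)·R_p = 1.844 kΩ.
Lower segment in parallel with the load: 3.796 ‖ 9.79 = 2.735 kΩ.
Loaded-divider output: V_out = 21.1 × 0.5973 = 12.60 V.
(Unloaded: V_out = x·V_s = 14.2 V.)

V_out ≈ 12.6 V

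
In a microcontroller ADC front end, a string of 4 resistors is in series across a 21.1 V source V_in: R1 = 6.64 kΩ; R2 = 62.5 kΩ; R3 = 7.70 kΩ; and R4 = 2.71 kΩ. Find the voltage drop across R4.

Series total: ΣR = 6.64 + 62.5 + 7.70 + 2.71 = 79.55 kΩ.
By the voltage-divider rule, V = 21.1 × 2.710/79.55 = 0.7188 V.

V ≈ 0.719 V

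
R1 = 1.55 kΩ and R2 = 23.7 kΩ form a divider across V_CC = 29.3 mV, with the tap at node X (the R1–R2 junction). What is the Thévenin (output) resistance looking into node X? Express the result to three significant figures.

Looking into X with the source shorted: R_th = R1·R2/(R1+R2) = 1.550 × 23.7/25.25 = 1.455 kΩ.

R_th ≈ 1.45 kΩ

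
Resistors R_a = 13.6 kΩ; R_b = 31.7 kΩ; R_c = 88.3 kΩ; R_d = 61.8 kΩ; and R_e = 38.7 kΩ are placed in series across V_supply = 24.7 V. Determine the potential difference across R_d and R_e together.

V ≈ 10.6 V

Series total: ΣR = 13.6 + 31.7 + 88.3 + 61.8 + 38.7 = 234.1 kΩ.
R_{R_d..R_e} = 61.8 + 38.7 = 100.5 kΩ.
Voltage divider: V = V_supply · (100.5 / 234.1) = 24.7 × 0.4293 = 10.60 V.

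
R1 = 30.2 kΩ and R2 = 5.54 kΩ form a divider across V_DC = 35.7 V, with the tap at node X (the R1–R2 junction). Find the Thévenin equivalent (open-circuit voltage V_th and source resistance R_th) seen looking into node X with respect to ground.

V_th ≈ 5.53 V, R_th ≈ 4.68 kΩ

Open-circuit (no load on X): V_th = V_DC · R2/(R1 + R2) = 35.7 × 5.54/(30.20 + 5.54) = 5.534 V.
With V_DC suppressed (replaced by a short), R_th = R1 ‖ R2 = (30.20 × 5.54)/(30.20 + 5.54) = 4.681 kΩ.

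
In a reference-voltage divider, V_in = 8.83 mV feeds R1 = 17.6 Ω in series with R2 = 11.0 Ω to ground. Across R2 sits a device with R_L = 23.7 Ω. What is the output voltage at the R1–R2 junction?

R2 ‖ R_L = (11.0 × 23.7)/(11.0 + 23.7) = 7.513 Ω.
Then V_out = V_in · R2'/(R1 + R2') = 8.83 × 7.513/25.11 = 2.642 mV.

V_out ≈ 2.64 mV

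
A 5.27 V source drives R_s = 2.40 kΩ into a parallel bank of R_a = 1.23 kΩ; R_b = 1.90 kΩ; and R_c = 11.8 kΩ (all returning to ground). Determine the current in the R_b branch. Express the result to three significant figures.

Parallel bank: R_p = 1/(1/1.23 + 1/1.90 + 1/11.8) = 0.7022 kΩ.
V_A = 5.27 × 0.7022/3.102 = 1.193 V.
Branch current I = V_A/R_b = 1.193/1.90 = 0.6278 mA.
(Check via current divider: I_total = 1.699 mA; share G_k/ΣG = 0.3696 → same result.)

I ≈ 0.628 mA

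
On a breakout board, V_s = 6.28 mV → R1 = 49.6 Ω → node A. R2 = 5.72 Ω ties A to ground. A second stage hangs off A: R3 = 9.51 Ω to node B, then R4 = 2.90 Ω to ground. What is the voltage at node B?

The second stage (R3 + R4 = 12.41 Ω) loads node A in parallel with R2.
Effective lower resistance at A: R2 ‖ 12.41 = 3.915 Ω.
So V_A = 6.28 × 0.07316 = 0.4595 mV.
Stage 2 is unloaded, so V_B = V_A · R4/(R3+R4) = 0.4595 × 2.90/12.41 = 0.1074 mV.

V_B ≈ 0.107 mV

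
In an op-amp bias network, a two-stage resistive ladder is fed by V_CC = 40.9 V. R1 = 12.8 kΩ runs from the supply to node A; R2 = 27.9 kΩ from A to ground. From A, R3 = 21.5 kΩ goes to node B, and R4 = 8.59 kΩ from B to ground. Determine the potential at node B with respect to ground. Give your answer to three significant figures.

V_B ≈ 6.20 V

Looking into the second stage from A: R3 + R4 = 30.09 kΩ appears in parallel with R2.
Effective lower resistance at A: R2 ‖ 30.09 = 14.48 kΩ.
So V_A = 40.9 × 0.5307 = 21.71 V.
Then the unloaded second divider: V_B = V_A × R4/(R3+R4) = 21.71 × 0.2855 = 6.197 V.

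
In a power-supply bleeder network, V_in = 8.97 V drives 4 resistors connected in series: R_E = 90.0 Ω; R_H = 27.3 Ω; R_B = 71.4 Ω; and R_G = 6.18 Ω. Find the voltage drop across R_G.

Series total: ΣR = 90.0 + 27.3 + 71.4 + 6.18 = 194.9 Ω.
Voltage divider: V = V_in · (6.180 / 194.9) = 8.97 × 0.03171 = 0.2845 V.

V ≈ 0.284 V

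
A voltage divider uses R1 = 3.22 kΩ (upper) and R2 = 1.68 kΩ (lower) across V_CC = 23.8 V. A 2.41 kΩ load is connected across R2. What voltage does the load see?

R2 ‖ R_L = (1.68 × 2.41)/(1.68 + 2.41) = 0.9899 kΩ.
Voltage divider with the loaded lower leg: V_out = 23.8 × 0.9899/(3.22 + 0.9899) = 23.8 × 0.2351 = 5.596 V.

V_out ≈ 5.60 V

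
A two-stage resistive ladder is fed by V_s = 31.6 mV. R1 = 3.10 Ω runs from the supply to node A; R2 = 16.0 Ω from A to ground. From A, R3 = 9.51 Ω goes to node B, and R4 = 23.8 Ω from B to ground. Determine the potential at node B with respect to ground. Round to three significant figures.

The second stage (R3 + R4 = 33.31 Ω) loads node A in parallel with R2.
Effective lower resistance at A: R2 ‖ 33.31 = 10.81 Ω.
First divider: V_A = V_s · 10.81/(3.10 + 10.81) = 24.56 mV.
Stage 2 is unloaded, so V_B = V_A · R4/(R3+R4) = 24.56 × 23.8/33.31 = 17.55 mV.

V_B ≈ 17.5 mV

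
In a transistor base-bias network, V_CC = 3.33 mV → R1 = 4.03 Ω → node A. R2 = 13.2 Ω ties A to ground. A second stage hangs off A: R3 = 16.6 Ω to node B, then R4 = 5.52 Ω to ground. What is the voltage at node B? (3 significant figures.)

V_B ≈ 0.559 mV

The second stage (R3 + R4 = 22.12 Ω) loads node A in parallel with R2.
R2 ‖ (R3+R4) = 8.267 Ω.
First divider: V_A = V_CC · 8.267/(4.03 + 8.267) = 2.239 mV.
Then the unloaded second divider: V_B = V_A × R4/(R3+R4) = 2.239 × 0.2495 = 0.5587 mV.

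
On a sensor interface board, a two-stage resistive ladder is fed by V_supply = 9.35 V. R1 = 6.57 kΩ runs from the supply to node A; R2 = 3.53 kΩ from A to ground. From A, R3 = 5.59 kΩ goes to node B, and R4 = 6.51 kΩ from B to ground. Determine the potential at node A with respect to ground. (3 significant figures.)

V_A ≈ 2.75 V

The second stage (R3 + R4 = 12.10 kΩ) loads node A in parallel with R2.
R2 ‖ (R3+R4) = 2.733 kΩ.
So V_A = 9.35 × 0.2938 = 2.747 V.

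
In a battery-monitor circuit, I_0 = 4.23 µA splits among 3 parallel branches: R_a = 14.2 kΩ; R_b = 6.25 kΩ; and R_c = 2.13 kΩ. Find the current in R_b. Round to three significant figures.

I ≈ 0.967 µA

Conductances: ΣG = 1/14.2 + 1/6.25 + 1/2.13 = 0.6999 (1/kΩ).
R_b takes the fraction G_k/ΣG = 0.1600/0.6999 = 0.2286, so I = 4.23 × 0.2286 = 0.9670 µA.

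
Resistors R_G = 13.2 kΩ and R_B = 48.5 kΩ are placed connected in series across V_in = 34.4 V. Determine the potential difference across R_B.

ΣR = 13.2 + 48.5 = 61.70 kΩ.
Voltage divider: V = V_in · (48.50 / 61.70) = 34.4 × 0.7861 = 27.04 V.

V ≈ 27.0 V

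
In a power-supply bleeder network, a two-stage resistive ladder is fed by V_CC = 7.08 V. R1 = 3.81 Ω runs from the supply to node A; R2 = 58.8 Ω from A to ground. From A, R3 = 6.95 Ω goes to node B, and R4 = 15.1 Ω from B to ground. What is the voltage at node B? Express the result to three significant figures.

The second stage (R3 + R4 = 22.05 Ω) loads node A in parallel with R2.
Effective lower resistance at A: R2 ‖ 22.05 = 16.04 Ω.
V_A = 7.08 × 16.04/(3.81 + 16.04) = 5.721 V.
Then the unloaded second divider: V_B = V_A × R4/(R3+R4) = 5.721 × 0.6848 = 3.918 V.

V_B ≈ 3.92 V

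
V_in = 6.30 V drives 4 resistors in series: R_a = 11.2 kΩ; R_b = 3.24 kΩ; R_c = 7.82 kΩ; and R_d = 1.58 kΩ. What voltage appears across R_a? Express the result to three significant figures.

V ≈ 2.96 V

ΣR = 11.2 + 3.24 + 7.82 + 1.58 = 23.84 kΩ.
By the voltage-divider rule, V = 6.30 × 11.20/23.84 = 2.960 V.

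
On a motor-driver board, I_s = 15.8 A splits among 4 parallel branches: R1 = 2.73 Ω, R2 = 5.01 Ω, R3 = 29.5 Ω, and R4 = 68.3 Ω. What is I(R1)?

Conductances: ΣG = 1/2.73 + 1/5.01 + 1/29.5 + 1/68.3 = 0.6144 (1/Ω).
R1 takes the fraction G_k/ΣG = 0.3663/0.6144 = 0.5962, so I = 15.8 × 0.5962 = 9.419 A.

I ≈ 9.42 A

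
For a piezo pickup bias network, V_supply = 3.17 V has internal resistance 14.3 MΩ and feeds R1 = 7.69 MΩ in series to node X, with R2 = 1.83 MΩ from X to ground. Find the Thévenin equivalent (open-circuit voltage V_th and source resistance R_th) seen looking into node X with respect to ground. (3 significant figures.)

R1' = 14.3 + 7.69 = 21.99 MΩ (source resistance + R1).
Open-circuit (no load on X): V_th = V_supply · R2/(R1' + R2) = 3.17 × 1.83/(21.99 + 1.83) = 0.2435 V.
With V_supply suppressed (replaced by a short), R_th = R1' ‖ R2 = (21.99 × 1.83)/(21.99 + 1.83) = 1.689 MΩ.

V_th ≈ 0.244 V, R_th ≈ 1.69 MΩ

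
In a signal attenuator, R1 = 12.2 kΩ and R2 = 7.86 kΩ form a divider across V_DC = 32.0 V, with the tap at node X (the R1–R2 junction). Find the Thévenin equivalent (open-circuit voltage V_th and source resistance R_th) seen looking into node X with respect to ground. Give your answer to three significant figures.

V_th ≈ 12.5 V, R_th ≈ 4.78 kΩ

With X open, the divider is unloaded: V_th = 32.0 × 7.86/20.06 = 12.54 V.
Zeroing V_DC shorts the top of R1 to ground, so R_th = R1 ‖ R2 = 4.780 kΩ.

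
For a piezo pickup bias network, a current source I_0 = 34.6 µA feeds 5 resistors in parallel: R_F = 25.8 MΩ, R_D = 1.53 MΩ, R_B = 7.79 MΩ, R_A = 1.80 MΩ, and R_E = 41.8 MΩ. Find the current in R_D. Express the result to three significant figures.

I ≈ 16.2 µA

Conductances: ΣG = 1/25.8 + 1/1.53 + 1/7.79 + 1/1.80 + 1/41.8 = 1.400 (1/MΩ).
R_D takes the fraction G_k/ΣG = 0.6536/1.400 = 0.4668, so I = 34.6 × 0.4668 = 16.15 µA.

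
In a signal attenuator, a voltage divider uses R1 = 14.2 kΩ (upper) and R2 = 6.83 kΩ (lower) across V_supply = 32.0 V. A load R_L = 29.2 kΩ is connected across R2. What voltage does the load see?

V_out ≈ 8.98 V

The load sits in parallel with R2, giving an effective lower resistance R2' = R2·R_L/(R2+R_L) = 5.535 kΩ.
Voltage divider with the loaded lower leg: V_out = 32.0 × 5.535/(14.2 + 5.535) = 32.0 × 0.2805 = 8.975 V.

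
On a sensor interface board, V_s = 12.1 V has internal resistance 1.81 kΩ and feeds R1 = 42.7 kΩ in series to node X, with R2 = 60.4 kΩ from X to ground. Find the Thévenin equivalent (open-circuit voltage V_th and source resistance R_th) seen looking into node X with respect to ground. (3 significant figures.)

R1' = 1.81 + 42.7 = 44.51 kΩ (source resistance + R1).
V_th is the unloaded tap voltage: V_s · R2/(R1'+R2) = 12.1 × 0.5757 = 6.966 V.
Zeroing V_s shorts the top of R1' to ground, so R_th = R1' ‖ R2 = 25.63 kΩ.

V_th ≈ 6.97 V, R_th ≈ 25.6 kΩ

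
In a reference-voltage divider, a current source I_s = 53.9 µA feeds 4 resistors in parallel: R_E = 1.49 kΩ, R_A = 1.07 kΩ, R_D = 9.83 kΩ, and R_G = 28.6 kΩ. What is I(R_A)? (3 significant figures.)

Conductances: ΣG = 1/1.49 + 1/1.07 + 1/9.83 + 1/28.6 = 1.742 (1/kΩ).
R_A takes the fraction G_k/ΣG = 0.9346/1.742 = 0.5364, so I = 53.9 × 0.5364 = 28.91 µA.

I ≈ 28.9 µA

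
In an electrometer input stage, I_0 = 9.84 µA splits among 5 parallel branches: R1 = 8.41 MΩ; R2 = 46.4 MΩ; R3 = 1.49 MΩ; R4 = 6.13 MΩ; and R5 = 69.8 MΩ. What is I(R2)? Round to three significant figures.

Total conductance ΣG = 1/8.41 + 1/46.4 + 1/1.49 + 1/6.13 + 1/69.8 = 0.9891 (units of 1/MΩ).
R2 takes the fraction G_k/ΣG = 0.02155/0.9891 = 0.02179, so I = 9.84 × 0.02179 = 0.2144 µA.

I ≈ 0.214 µA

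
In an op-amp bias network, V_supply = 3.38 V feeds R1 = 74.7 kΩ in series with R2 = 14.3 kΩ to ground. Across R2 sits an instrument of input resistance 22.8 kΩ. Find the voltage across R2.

V_out ≈ 0.356 V

R2 ‖ R_L = (14.3 × 22.8)/(14.3 + 22.8) = 8.788 kΩ.
Then V_out = V_supply · R2'/(R1 + R2') = 3.38 × 8.788/83.49 = 0.3558 V.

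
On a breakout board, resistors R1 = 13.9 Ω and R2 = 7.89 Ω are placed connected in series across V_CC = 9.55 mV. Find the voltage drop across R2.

Series total: ΣR = 13.9 + 7.89 = 21.79 Ω.
Voltage divider: V = V_CC · (7.890 / 21.79) = 9.55 × 0.3621 = 3.458 mV.

V ≈ 3.46 mV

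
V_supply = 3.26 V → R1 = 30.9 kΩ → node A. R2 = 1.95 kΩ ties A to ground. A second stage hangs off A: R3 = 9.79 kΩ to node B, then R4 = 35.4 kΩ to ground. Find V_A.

Looking into the second stage from A: R3 + R4 = 45.19 kΩ appears in parallel with R2.
Effective lower resistance at A: R2 ‖ 45.19 = 1.869 kΩ.
V_A = 3.26 × 1.869/(30.9 + 1.869) = 0.1860 V.

V_A ≈ 0.186 V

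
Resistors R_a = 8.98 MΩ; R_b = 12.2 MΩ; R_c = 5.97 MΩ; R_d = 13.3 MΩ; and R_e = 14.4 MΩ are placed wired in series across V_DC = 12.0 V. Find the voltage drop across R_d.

V ≈ 2.91 V

ΣR = 8.98 + 12.2 + 5.97 + 13.3 + 14.4 = 54.85 MΩ.
V = V_DC · R/ΣR = 12.0 × 0.2425 = 2.910 V.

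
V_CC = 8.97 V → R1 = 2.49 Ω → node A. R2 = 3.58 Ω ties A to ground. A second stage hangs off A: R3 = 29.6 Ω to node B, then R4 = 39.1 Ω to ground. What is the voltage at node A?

Looking into the second stage from A: R3 + R4 = 68.70 Ω appears in parallel with R2.
Effective lower resistance at A: R2 ‖ 68.70 = 3.403 Ω.
V_A = 8.97 × 3.403/(2.49 + 3.403) = 5.180 V.

V_A ≈ 5.18 V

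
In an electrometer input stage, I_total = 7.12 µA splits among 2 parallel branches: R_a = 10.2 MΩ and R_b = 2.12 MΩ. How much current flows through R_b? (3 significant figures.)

With just two branches, the current splits inversely with resistance.
I(R_b) = 7.12 × 10.2/(10.2 + 2.12) = 7.12 × 0.8279 = 5.895 µA.

I ≈ 5.89 µA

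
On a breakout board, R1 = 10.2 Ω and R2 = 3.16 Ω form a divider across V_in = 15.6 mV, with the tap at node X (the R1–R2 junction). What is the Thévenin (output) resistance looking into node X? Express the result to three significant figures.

R_th ≈ 2.41 Ω

Looking into X with the source shorted: R_th = R1·R2/(R1+R2) = 10.20 × 3.16/13.36 = 2.413 Ω.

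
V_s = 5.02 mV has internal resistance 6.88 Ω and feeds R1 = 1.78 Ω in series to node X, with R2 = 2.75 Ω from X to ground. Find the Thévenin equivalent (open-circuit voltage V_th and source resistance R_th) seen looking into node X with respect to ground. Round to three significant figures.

R1' = 6.88 + 1.78 = 8.660 Ω (source resistance + R1).
V_th is the unloaded tap voltage: V_s · R2/(R1'+R2) = 5.02 × 0.2410 = 1.210 mV.
Zeroing V_s shorts the top of R1' to ground, so R_th = R1' ‖ R2 = 2.087 Ω.

V_th ≈ 1.21 mV, R_th ≈ 2.09 Ω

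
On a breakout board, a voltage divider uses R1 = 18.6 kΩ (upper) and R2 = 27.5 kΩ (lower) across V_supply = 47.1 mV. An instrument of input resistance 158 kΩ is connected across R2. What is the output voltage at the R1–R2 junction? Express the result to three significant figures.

First combine the lower leg with the load: R2 ‖ R_L = 23.42 kΩ.
Now apply the divider: V_out = 47.1 × 0.5574 = 26.25 mV.
(Unloaded it would be 28.1 mV; the load pulls it down.)

V_out ≈ 26.3 mV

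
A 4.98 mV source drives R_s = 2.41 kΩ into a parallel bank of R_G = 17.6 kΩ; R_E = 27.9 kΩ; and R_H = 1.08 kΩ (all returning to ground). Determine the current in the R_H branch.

I ≈ 1.33 µA

Parallel bank: R_p = 1/(1/17.6 + 1/27.9 + 1/1.08) = 0.9818 kΩ.
V_A = 4.98 × 0.9818/3.392 = 1.441 mV.
Branch current I = V_A/R_H = 1.441/1.08 = 1.335 µA.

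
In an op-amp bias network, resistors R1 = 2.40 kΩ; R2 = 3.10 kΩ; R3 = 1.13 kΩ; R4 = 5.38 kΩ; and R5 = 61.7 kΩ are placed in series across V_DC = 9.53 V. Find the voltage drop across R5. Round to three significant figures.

Total series resistance ΣR = 2.40 + 3.10 + 1.13 + 5.38 + 61.7 = 73.71 kΩ.
V = V_DC · R/ΣR = 9.53 × 0.8371 = 7.977 V.

V ≈ 7.98 V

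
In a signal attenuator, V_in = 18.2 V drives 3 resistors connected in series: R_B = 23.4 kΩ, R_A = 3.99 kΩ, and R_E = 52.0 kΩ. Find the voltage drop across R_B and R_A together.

Total series resistance ΣR = 23.4 + 3.99 + 52.0 = 79.39 kΩ.
R_{R_B..R_A} = 23.4 + 3.99 = 27.39 kΩ.
Voltage divider: V = V_in · (27.39 / 79.39) = 18.2 × 0.3450 = 6.279 V.

V ≈ 6.28 V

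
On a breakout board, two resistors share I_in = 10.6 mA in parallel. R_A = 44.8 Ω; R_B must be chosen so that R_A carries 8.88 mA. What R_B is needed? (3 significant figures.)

R_B ≈ 231 Ω

Two-branch current divider: I_A = I_in · R_B/(R_A + R_B).
With f = 0.8377, R_B = R_A · f/(1−f) = 44.8 × 5.163 = 231.3 Ω.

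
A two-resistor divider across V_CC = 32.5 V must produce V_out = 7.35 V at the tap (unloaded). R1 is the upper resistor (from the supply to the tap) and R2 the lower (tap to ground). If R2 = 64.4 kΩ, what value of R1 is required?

Required fraction k = V_out/V_CC = 0.2262.
Rearranging, R1 = R2·(1−k)/k = 64.4 × 3.422 = 220.4 kΩ.

R1 ≈ 220 kΩ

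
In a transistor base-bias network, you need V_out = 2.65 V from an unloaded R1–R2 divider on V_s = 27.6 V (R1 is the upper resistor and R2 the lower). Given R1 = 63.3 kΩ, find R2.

R2 ≈ 6.72 kΩ

Required fraction k = V_out/V_s = 0.09601.
R2 = R1 · 0.09601/(1 − 0.09601) = 6.723 kΩ.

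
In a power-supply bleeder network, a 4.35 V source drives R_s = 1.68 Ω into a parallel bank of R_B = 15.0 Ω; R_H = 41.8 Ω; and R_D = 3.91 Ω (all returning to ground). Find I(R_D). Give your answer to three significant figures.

I ≈ 0.703 A

Combine the parallel branches: R_p = (1/15.0 + 1/41.8 + 1/3.91)⁻¹ = 2.887 Ω.
Node voltage V_A = V_s · R_p/(R_s + R_p) = 4.35 × 0.6322 = 2.750 V.
Branch current I = V_A/R_D = 2.750/3.91 = 0.7033 A.
(Equivalently: I_total = 0.9524 A, then current-divider fraction G_k/ΣG = 0.7384.)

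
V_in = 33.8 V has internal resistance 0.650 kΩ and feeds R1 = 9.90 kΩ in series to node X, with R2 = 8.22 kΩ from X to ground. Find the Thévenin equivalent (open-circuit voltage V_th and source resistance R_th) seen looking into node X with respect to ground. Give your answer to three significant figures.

V_th ≈ 14.8 V, R_th ≈ 4.62 kΩ

R1' = 0.650 + 9.90 = 10.55 kΩ (source resistance + R1).
V_th is the unloaded tap voltage: V_in · R2/(R1'+R2) = 33.8 × 0.4379 = 14.80 V.
With V_in suppressed (replaced by a short), R_th = R1' ‖ R2 = (10.55 × 8.22)/(10.55 + 8.22) = 4.620 kΩ.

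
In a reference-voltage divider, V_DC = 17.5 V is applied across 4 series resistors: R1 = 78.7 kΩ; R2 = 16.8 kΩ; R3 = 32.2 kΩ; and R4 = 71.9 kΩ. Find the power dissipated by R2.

ΣR = 199.6 kΩ → I = 17.5/199.6 = 0.08768 mA.
V(R2) = I·R = 1.473 V; P = V·I = 1.473 × 0.08768 = 0.1291 mW.

P ≈ 0.129 mW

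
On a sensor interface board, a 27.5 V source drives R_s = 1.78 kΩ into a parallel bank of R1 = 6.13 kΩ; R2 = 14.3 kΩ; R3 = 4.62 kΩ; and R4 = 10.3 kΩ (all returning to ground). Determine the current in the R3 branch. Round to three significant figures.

I ≈ 3.02 mA

Equivalent of the parallel group: R_p = 1.829 kΩ.
V_A = 27.5 × 1.829/3.609 = 13.94 V.
Branch current I = V_A/R3 = 13.94/4.62 = 3.017 mA.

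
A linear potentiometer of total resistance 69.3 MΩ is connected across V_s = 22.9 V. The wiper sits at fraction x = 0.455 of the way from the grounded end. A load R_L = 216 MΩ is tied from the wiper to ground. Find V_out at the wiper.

V_out ≈ 9.65 V

The pot divides into 37.77 MΩ above the wiper and 31.53 MΩ below.
(x·R_p) ‖ R_L = 27.51 MΩ.
Then V_out = V_s · 27.51/(37.77 + 27.51) = 9.652 V.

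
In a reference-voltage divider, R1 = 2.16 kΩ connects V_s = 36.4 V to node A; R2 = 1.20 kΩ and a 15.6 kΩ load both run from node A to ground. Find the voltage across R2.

V_out ≈ 12.4 V

First combine the lower leg with the load: R2 ‖ R_L = 1.114 kΩ.
Then V_out = V_s · R2'/(R1 + R2') = 36.4 × 1.114/3.274 = 12.39 V.
(Unloaded it would be 13.0 V; the load pulls it down.)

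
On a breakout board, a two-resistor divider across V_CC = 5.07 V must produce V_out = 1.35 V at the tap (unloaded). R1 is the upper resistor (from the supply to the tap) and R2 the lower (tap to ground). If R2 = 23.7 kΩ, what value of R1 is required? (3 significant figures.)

V_out/V_CC = R2/(R1+R2) = 0.2663.
R1 = R2·(1/k − 1) = 23.7 × 2.756 = 65.31 kΩ.

R1 ≈ 65.3 kΩ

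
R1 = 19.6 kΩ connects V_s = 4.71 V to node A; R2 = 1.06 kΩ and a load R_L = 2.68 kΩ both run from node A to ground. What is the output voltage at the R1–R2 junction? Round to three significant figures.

R2 ‖ R_L = (1.06 × 2.68)/(1.06 + 2.68) = 0.7596 kΩ.
Voltage divider with the loaded lower leg: V_out = 4.71 × 0.7596/(19.6 + 0.7596) = 4.71 × 0.03731 = 0.1757 V.

V_out ≈ 0.176 V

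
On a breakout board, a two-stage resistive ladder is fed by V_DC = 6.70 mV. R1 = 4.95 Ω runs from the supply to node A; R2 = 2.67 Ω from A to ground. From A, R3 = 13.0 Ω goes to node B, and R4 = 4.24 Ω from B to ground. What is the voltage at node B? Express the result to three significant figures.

V_B ≈ 0.525 mV

Looking into the second stage from A: R3 + R4 = 17.24 Ω appears in parallel with R2.
R2 ‖ (R3+R4) = 2.312 Ω.
So V_A = 6.70 × 0.3184 = 2.133 mV.
Then the unloaded second divider: V_B = V_A × R4/(R3+R4) = 2.133 × 0.2459 = 0.5246 mV.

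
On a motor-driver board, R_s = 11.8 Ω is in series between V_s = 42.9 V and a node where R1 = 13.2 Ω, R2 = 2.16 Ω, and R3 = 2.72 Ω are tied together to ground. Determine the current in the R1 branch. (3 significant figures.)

Equivalent of the parallel group: R_p = 1.103 Ω.
V_A = 42.9 × 1.103/12.90 = 3.668 V.
Branch current I = V_A/R1 = 3.668/13.2 = 0.2779 A.
(Equivalently: I_total = 3.325 A, then current-divider fraction G_k/ΣG = 0.08358.)

I ≈ 0.278 A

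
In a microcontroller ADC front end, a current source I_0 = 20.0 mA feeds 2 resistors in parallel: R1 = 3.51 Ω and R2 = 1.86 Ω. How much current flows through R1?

With just two branches, the current splits inversely with resistance.
So I = 20.0 × 1.86/5.370 = 6.927 mA.

I ≈ 6.93 mA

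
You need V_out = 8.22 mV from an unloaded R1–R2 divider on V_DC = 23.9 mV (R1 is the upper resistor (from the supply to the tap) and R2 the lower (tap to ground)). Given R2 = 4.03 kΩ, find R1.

V_out/V_DC = R2/(R1+R2) = 0.3439.
Rearranging, R1 = R2·(1−k)/k = 4.03 × 1.908 = 7.687 kΩ.

R1 ≈ 7.69 kΩ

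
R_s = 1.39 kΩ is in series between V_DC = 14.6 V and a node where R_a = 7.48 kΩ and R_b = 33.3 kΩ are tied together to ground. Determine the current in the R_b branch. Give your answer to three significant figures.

Parallel bank: R_p = 1/(1/7.48 + 1/33.3) = 6.108 kΩ.
V_A by voltage divider: V_A = 14.6 × 6.108/(1.39 + 6.108) = 11.89 V.
Branch current I = V_A/R_b = 11.89/33.3 = 0.3572 mA.

I ≈ 0.357 mA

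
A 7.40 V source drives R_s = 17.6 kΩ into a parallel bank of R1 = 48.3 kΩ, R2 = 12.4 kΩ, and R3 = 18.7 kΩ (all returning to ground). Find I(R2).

Parallel bank: R_p = 1/(1/48.3 + 1/12.4 + 1/18.7) = 6.459 kΩ.
Node voltage V_A = V_DC · R_p/(R_s + R_p) = 7.40 × 0.2685 = 1.987 V.
I(R2) = V_A / R2 = 1.987/12.4 = 0.1602 mA.
(Check via current divider: I_total = 0.3076 mA; share G_k/ΣG = 0.5209 → same result.)

I ≈ 0.160 mA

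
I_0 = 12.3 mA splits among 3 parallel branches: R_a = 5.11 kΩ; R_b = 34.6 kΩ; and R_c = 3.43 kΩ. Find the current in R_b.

I ≈ 0.689 mA

Total conductance ΣG = 1/5.11 + 1/34.6 + 1/3.43 = 0.5161 (units of 1/kΩ).
By the current-divider rule, I = I_0 · G_k/ΣG = 12.3 × 0.05600 = 0.6887 mA.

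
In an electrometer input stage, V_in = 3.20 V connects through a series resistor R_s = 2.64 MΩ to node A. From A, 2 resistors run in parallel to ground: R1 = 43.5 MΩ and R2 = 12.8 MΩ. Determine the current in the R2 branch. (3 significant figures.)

Combine the parallel branches: R_p = (1/43.5 + 1/12.8)⁻¹ = 9.890 MΩ.
Node voltage V_A = V_in · R_p/(R_s + R_p) = 3.20 × 0.7893 = 2.526 V.
Branch current I = V_A/R2 = 2.526/12.8 = 0.1973 µA.

I ≈ 0.197 µA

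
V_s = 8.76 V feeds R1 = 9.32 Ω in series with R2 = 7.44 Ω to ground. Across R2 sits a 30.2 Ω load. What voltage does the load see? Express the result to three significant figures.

R2 ‖ R_L = (7.44 × 30.2)/(7.44 + 30.2) = 5.969 Ω.
Then V_out = V_s · R2'/(R1 + R2') = 8.76 × 5.969/15.29 = 3.420 V.

V_out ≈ 3.42 V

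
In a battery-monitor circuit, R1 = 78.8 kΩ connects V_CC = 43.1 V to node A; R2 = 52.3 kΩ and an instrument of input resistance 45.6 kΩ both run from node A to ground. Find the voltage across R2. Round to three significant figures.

V_out ≈ 10.2 V

The load sits in parallel with R2, giving an effective lower resistance R2' = R2·R_L/(R2+R_L) = 24.36 kΩ.
Voltage divider with the loaded lower leg: V_out = 43.1 × 24.36/(78.8 + 24.36) = 43.1 × 0.2361 = 10.18 V.
(Unloaded it would be 17.2 V; the load pulls it down.)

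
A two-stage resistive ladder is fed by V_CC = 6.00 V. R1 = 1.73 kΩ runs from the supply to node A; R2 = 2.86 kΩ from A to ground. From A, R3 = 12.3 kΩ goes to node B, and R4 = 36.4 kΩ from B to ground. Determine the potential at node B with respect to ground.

V_B ≈ 2.73 V

Looking into the second stage from A: R3 + R4 = 48.70 kΩ appears in parallel with R2.
Effective lower resistance at A: R2 ‖ 48.70 = 2.701 kΩ.
First divider: V_A = V_CC · 2.701/(1.73 + 2.701) = 3.658 V.
Then the unloaded second divider: V_B = V_A × R4/(R3+R4) = 3.658 × 0.7474 = 2.734 V.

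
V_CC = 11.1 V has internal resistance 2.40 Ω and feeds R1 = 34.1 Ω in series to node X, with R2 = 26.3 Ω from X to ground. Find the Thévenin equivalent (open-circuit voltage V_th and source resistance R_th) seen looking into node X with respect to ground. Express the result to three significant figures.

R1' = 2.40 + 34.1 = 36.50 Ω (source resistance + R1).
V_th is the unloaded tap voltage: V_CC · R2/(R1'+R2) = 11.1 × 0.4188 = 4.649 V.
Zeroing V_CC shorts the top of R1' to ground, so R_th = R1' ‖ R2 = 15.29 Ω.

V_th ≈ 4.65 V, R_th ≈ 15.3 Ω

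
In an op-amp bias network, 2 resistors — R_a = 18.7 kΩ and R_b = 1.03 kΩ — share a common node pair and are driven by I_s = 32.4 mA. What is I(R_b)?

Two-branch current divider: I_k = I_s · R_other/(R_1 + R_2).
I(R_b) = 32.4 × 18.7/(18.7 + 1.03) = 32.4 × 0.9478 = 30.71 mA.

I ≈ 30.7 mA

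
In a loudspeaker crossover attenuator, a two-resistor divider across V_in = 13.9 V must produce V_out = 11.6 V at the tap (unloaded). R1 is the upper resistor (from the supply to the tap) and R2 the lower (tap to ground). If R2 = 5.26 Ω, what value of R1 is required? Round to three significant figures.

V_out/V_in = R2/(R1+R2) = 0.8345.
R1 = R2·(1/k − 1) = 5.26 × 0.1983 = 1.043 Ω.

R1 ≈ 1.04 Ω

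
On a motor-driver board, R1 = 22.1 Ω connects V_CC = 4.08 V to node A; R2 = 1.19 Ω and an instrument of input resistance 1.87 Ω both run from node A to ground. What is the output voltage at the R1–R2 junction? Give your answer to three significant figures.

V_out ≈ 0.130 V

R2 ‖ R_L = (1.19 × 1.87)/(1.19 + 1.87) = 0.7272 Ω.
Now apply the divider: V_out = 4.08 × 0.03186 = 0.1300 V.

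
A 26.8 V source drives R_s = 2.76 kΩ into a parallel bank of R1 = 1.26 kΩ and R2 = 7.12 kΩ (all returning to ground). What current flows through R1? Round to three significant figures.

I ≈ 5.94 mA

Combine the parallel branches: R_p = (1/1.26 + 1/7.12)⁻¹ = 1.071 kΩ.
V_A by voltage divider: V_A = 26.8 × 1.071/(2.76 + 1.071) = 7.490 V.
Branch current I = V_A/R1 = 7.490/1.26 = 5.944 mA.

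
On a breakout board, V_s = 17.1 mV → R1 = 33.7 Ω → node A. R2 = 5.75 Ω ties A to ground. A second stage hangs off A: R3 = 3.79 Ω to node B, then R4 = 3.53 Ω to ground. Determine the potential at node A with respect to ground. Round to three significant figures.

V_A ≈ 1.49 mV

The second stage (R3 + R4 = 7.320 Ω) loads node A in parallel with R2.
Effective lower resistance at A: R2 ‖ 7.320 = 3.220 Ω.
So V_A = 17.1 × 0.08722 = 1.492 mV.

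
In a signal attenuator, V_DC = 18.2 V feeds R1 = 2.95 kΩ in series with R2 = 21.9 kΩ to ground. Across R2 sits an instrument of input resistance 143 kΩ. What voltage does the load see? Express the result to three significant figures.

V_out ≈ 15.8 V

First combine the lower leg with the load: R2 ‖ R_L = 18.99 kΩ.
Voltage divider with the loaded lower leg: V_out = 18.2 × 18.99/(2.95 + 18.99) = 18.2 × 0.8656 = 15.75 V.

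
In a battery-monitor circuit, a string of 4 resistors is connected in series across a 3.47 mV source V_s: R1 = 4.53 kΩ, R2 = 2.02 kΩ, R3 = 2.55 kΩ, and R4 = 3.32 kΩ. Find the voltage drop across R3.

Series total: ΣR = 4.53 + 2.02 + 2.55 + 3.32 = 12.42 kΩ.
V = V_s · R/ΣR = 3.47 × 0.2053 = 0.7124 mV.

V ≈ 0.712 mV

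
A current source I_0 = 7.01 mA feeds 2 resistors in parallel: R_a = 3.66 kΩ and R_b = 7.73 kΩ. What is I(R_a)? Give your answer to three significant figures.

With just two branches, the current splits inversely with resistance.
I(R_a) = 7.01 × 7.73/(3.66 + 7.73) = 7.01 × 0.6787 = 4.757 mA.

I ≈ 4.76 mA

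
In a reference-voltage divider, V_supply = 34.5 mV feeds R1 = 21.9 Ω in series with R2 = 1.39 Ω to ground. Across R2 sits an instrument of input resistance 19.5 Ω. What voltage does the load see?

V_out ≈ 1.93 mV

First combine the lower leg with the load: R2 ‖ R_L = 1.298 Ω.
Voltage divider with the loaded lower leg: V_out = 34.5 × 1.298/(21.9 + 1.298) = 34.5 × 0.05593 = 1.930 mV.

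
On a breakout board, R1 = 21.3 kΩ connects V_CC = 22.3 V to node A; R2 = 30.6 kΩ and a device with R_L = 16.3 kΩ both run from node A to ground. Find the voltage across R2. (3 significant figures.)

First combine the lower leg with the load: R2 ‖ R_L = 10.63 kΩ.
Then V_out = V_CC · R2'/(R1 + R2') = 22.3 × 10.63/31.93 = 7.426 V.
(Unloaded it would be 13.1 V; the load pulls it down.)

V_out ≈ 7.43 V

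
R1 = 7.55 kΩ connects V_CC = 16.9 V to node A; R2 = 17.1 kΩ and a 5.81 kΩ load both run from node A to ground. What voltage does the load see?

First combine the lower leg with the load: R2 ‖ R_L = 4.337 kΩ.
Now apply the divider: V_out = 16.9 × 0.3648 = 6.166 V.

V_out ≈ 6.17 V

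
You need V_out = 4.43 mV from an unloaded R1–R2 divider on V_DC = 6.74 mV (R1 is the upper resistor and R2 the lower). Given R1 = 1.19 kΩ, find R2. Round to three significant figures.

V_out/V_DC = R2/(R1+R2) = 0.6573.
R2 = R1 · 0.6573/(1 − 0.6573) = 2.282 kΩ.

R2 ≈ 2.28 kΩ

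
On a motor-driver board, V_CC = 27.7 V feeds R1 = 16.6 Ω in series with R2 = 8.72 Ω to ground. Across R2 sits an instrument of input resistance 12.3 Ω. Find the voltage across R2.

V_out ≈ 6.51 V

First combine the lower leg with the load: R2 ‖ R_L = 5.103 Ω.
Then V_out = V_CC · R2'/(R1 + R2') = 27.7 × 5.103/21.70 = 6.513 V.
(Unloaded it would be 9.54 V; the load pulls it down.)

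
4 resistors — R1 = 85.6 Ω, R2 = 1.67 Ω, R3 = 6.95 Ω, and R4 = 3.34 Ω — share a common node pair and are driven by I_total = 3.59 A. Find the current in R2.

I ≈ 2.04 A

Total conductance ΣG = 1/85.6 + 1/1.67 + 1/6.95 + 1/3.34 = 1.054 (units of 1/Ω).
By the current-divider rule, I = I_total · G_k/ΣG = 3.59 × 0.5682 = 2.040 A.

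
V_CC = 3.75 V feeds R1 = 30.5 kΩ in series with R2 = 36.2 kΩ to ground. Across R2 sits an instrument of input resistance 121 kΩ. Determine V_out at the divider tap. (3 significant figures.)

R2 ‖ R_L = (36.2 × 121)/(36.2 + 121) = 27.86 kΩ.
Then V_out = V_CC · R2'/(R1 + R2') = 3.75 × 27.86/58.36 = 1.790 V.

V_out ≈ 1.79 V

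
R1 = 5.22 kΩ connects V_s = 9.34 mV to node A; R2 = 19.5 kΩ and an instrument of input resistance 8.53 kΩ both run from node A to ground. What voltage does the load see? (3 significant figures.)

First combine the lower leg with the load: R2 ‖ R_L = 5.934 kΩ.
Voltage divider with the loaded lower leg: V_out = 9.34 × 5.934/(5.22 + 5.934) = 9.34 × 0.5320 = 4.969 mV.

V_out ≈ 4.97 mV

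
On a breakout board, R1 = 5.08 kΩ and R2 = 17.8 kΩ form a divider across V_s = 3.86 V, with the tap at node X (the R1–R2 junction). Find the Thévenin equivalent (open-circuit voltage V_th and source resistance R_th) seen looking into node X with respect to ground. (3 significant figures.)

With X open, the divider is unloaded: V_th = 3.86 × 17.8/22.88 = 3.003 V.
Looking into X with the source shorted: R_th = R1·R2/(R1+R2) = 5.080 × 17.8/22.88 = 3.952 kΩ.

V_th ≈ 3.00 V, R_th ≈ 3.95 kΩ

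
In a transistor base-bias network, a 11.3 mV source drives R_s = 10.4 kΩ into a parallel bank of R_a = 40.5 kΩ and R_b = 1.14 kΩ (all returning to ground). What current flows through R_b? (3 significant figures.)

Equivalent of the parallel group: R_p = 1.109 kΩ.
Node voltage V_A = V_supply · R_p/(R_s + R_p) = 11.3 × 0.09634 = 1.089 mV.
I(R_b) = V_A / R_b = 1.089/1.14 = 0.9550 µA.
(Equivalently: I_total = 0.9819 µA, then current-divider fraction G_k/ΣG = 0.9726.)

I ≈ 0.955 µA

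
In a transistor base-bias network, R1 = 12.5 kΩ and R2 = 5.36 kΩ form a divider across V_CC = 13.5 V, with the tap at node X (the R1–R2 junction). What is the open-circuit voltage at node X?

With X open, the divider is unloaded: V_th = 13.5 × 5.36/17.86 = 4.052 V.

V_th ≈ 4.05 V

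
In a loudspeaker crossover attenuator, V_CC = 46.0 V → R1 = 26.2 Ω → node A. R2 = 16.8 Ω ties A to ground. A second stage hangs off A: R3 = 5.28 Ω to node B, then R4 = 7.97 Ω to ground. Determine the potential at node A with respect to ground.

V_A ≈ 10.1 V

The second stage (R3 + R4 = 13.25 Ω) loads node A in parallel with R2.
R2 ‖ (R3+R4) = 7.408 Ω.
So V_A = 46.0 × 0.2204 = 10.14 V.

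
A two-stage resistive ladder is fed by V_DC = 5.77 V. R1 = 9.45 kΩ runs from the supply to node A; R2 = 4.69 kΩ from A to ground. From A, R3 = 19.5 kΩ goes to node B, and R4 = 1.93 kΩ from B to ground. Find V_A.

Node A sees R2 in parallel with the series input of stage 2, R3 + R4 = 21.43 kΩ.
Effective lower resistance at A: R2 ‖ 21.43 = 3.848 kΩ.
First divider: V_A = V_DC · 3.848/(9.45 + 3.848) = 1.670 V.

V_A ≈ 1.67 V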